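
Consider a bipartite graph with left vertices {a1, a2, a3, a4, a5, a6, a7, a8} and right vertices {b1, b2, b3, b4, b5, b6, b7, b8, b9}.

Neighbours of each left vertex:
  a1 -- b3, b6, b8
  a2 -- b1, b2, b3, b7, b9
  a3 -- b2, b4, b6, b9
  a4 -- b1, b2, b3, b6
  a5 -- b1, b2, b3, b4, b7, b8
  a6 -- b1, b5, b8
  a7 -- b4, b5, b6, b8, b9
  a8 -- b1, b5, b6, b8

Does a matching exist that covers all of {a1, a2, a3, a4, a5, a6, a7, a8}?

Yes

One maximum matching: a1→b8, a2→b7, a3→b2, a4→b3, a5→b4, a6→b1, a7→b6, a8→b5.
Every left vertex is matched, so this matching saturates all of them.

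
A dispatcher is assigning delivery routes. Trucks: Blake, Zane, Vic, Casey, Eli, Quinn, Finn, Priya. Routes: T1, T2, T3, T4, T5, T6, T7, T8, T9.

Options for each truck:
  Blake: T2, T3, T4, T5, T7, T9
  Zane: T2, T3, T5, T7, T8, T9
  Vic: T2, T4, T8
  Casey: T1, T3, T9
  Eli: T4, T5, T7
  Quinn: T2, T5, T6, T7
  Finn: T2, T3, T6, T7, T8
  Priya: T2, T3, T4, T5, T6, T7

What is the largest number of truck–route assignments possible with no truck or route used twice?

A valid assignment of size 8: Blake-T4, Zane-T8, Vic-T2, Casey-T9, Eli-T5, Quinn-T6, Finn-T3, Priya-T7.
This saturates every truck, so 8 is the maximum.

8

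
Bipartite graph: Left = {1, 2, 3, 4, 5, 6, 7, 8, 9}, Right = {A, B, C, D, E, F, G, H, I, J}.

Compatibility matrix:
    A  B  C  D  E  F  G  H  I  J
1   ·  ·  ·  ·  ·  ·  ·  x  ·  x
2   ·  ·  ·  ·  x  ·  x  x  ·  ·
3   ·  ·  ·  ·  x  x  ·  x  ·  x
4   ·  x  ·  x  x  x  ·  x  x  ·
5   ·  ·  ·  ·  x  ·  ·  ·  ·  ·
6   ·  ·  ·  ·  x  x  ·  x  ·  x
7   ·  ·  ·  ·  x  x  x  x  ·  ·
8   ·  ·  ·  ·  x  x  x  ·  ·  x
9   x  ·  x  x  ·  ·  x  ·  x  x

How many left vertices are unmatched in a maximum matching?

One maximum matching: 1-J, 2-G, 3-F, 4-B, 5-E, 6-H, 9-A.
The set {1, 2, 3, 5, 6, 7, 8} has only 5 neighbours ({E, F, G, H, J}), so by Hall's theorem at most 7 of the 9 left vertices can be matched.
That matches 7 of the 9, leaving 2 unmatched; no matching can do better.

2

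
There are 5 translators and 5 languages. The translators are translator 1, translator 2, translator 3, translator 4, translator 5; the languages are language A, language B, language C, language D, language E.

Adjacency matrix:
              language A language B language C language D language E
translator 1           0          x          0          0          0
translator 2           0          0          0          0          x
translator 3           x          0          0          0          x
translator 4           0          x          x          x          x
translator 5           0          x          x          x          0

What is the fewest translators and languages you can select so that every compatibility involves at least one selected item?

A maximum matching has 5 edges (e.g. translator 1–language B, translator 2–language E, translator 3–language A, translator 4–language C, translator 5–language D).
By König's theorem the minimum vertex cover has the same size. One such cover is {translator 1, translator 2, translator 3, translator 4, translator 5}.

5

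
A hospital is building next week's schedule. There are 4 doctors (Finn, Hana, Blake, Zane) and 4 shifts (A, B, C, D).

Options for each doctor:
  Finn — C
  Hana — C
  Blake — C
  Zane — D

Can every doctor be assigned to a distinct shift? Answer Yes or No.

No

The set {Finn, Hana, Blake} has only 1 neighbour ({C}), so by Hall's theorem at most 2 of the 4 doctors can be matched.
Hence no matching covers every doctor.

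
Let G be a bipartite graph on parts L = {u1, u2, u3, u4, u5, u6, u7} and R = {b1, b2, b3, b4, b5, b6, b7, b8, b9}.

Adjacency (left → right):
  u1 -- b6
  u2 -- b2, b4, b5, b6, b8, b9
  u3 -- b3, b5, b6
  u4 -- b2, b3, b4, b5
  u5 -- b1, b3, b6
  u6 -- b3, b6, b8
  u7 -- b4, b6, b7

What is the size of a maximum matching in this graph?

One maximum matching: u1–b6, u2–b2, u3–b5, u4–b4, u5–b1, u6–b3, u7–b7.
All 7 left vertices are matched, so no larger matching exists.

7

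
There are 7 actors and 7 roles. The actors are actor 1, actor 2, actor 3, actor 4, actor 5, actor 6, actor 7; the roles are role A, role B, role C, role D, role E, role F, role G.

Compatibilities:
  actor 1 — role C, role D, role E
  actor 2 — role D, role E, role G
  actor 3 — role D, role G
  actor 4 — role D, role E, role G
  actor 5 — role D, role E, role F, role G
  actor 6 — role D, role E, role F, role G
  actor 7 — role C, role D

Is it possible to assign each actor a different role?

No

The set {actor 1, actor 2, actor 3, actor 4, actor 5, actor 6, actor 7} has only 5 neighbours ({role C, role D, role E, role F, role G}), so by Hall's theorem at most 5 of the 7 actors can be matched.
Hence no matching covers every actor.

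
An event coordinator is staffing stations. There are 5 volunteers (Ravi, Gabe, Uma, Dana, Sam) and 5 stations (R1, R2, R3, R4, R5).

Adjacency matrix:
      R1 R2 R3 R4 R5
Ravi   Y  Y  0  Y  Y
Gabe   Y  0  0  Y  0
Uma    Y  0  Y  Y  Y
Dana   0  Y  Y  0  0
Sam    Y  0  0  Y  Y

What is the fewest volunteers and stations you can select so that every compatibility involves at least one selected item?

The 5 edges Ravi–R2, Gabe–R1, Uma–R5, Dana–R3, Sam–R4 form a matching, so any vertex cover needs at least 5 vertices (one per matched edge).
Conversely {Ravi, Gabe, Uma, Dana, Sam} meets every edge and has exactly 5 vertices, so 5 is optimal.

5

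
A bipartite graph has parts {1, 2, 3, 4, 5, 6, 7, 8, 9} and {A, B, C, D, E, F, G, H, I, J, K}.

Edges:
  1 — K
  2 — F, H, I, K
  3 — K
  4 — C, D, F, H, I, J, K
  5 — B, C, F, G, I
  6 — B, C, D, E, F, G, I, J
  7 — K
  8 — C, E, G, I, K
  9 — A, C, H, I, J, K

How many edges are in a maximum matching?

For example, pair 1–K, 2–F, 4–H, 5–B, 6–G, 8–E, 9–J.
The set {1, 3, 7} has only 1 neighbour ({K}), so by Hall's theorem at most 7 of the 9 left vertices can be matched.

7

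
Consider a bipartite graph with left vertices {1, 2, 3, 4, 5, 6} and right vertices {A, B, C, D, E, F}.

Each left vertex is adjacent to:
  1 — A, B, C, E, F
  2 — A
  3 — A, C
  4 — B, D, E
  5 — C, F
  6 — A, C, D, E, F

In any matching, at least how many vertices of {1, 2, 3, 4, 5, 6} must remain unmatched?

One maximum matching: 1→B, 2→A, 3→C, 4→D, 5→F, 6→E.
All 6 left vertices are matched, so no larger matching exists.
That matches 6 of the 6, leaving 0 unmatched; no matching can do better.

0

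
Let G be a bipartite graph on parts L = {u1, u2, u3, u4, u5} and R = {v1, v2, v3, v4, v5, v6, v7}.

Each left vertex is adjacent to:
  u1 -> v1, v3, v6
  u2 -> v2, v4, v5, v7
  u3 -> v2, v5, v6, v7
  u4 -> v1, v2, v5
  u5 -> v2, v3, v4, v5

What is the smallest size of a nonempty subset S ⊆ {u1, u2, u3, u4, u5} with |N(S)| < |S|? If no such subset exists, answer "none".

A matching saturating every left vertex exists, for instance u1→v6, u2→v4, u3→v7, u4→v1, u5→v2.
By Hall's marriage theorem, this means |N(S)| ≥ |S| for every subset S, so no violating subset exists.

none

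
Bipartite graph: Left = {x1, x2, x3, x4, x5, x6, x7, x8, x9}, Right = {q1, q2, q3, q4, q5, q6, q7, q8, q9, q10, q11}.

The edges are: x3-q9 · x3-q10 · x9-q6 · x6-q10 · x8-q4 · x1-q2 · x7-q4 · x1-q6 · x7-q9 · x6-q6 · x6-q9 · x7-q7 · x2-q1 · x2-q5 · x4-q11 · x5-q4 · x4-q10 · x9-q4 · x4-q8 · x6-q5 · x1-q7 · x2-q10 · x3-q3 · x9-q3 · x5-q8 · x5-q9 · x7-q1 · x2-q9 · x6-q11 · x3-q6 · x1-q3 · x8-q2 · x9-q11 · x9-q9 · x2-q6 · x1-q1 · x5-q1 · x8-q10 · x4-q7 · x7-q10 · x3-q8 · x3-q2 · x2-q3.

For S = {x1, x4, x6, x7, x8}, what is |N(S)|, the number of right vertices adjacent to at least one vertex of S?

11

The union of neighbours of {x1, x4, x6, x7, x8} is {q1, q2, q3, q4, q5, q6, q7, q8, q9, q10, q11}, which has 11 elements.
Since |N(S)| = 11 ≥ |S| = 5, Hall's condition holds for this subset.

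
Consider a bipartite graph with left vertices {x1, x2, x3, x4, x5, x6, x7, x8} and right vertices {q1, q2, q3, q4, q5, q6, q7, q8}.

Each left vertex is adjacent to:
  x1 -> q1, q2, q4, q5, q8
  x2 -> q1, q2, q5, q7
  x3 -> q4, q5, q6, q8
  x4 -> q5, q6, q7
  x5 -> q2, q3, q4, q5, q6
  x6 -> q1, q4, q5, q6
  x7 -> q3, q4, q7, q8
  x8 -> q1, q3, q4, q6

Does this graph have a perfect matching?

A valid assignment of size 8: x1→q1, x2→q2, x3→q8, x4→q7, x5→q3, x6→q5, x7→q4, x8→q6.
All 8 left vertices are covered.

Yes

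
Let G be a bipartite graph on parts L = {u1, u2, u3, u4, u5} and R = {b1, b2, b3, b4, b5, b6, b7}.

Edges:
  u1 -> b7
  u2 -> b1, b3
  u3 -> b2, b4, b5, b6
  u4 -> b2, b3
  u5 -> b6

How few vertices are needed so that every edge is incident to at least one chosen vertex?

5

The 5 edges u1–b7, u2–b1, u3–b5, u4–b3, u5–b6 form a matching, so any vertex cover needs at least 5 vertices (one per matched edge).
Conversely {u1, u2, u3, u4, u5} meets every edge and has exactly 5 vertices, so 5 is optimal.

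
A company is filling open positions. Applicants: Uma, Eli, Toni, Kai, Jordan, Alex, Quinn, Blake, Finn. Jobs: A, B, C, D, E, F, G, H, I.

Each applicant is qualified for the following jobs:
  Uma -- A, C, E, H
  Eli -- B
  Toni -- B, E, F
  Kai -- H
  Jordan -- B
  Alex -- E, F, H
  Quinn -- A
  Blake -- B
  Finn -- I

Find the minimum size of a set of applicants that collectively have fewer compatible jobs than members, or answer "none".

2

Take S = {Eli, Jordan}. Its neighbourhood is {B}, so |N(S)| = 1 < |S| = 2.
No single vertex violates Hall's condition since each has at least one neighbour, so 2 is the minimum.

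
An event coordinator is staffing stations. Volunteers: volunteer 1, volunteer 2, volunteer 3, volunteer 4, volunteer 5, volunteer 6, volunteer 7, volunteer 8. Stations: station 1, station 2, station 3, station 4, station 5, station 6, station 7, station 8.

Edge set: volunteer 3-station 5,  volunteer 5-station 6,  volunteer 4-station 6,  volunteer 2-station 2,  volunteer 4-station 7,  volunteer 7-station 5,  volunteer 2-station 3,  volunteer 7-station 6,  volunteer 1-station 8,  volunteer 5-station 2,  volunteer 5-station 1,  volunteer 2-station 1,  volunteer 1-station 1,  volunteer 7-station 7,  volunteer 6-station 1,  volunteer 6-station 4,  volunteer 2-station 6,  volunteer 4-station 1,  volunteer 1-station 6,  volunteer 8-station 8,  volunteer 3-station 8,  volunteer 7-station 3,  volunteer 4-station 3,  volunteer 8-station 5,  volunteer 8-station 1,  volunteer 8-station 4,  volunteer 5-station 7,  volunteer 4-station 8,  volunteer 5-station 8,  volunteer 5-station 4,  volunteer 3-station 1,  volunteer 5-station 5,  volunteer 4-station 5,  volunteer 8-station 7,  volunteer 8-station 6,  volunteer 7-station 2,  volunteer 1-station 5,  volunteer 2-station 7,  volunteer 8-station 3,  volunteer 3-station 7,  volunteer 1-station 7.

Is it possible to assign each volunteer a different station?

Yes

A valid assignment of size 8: volunteer 1–station 5, volunteer 2–station 3, volunteer 3–station 1, volunteer 4–station 6, volunteer 5–station 8, volunteer 6–station 4, volunteer 7–station 2, volunteer 8–station 7.
All 8 volunteers are covered.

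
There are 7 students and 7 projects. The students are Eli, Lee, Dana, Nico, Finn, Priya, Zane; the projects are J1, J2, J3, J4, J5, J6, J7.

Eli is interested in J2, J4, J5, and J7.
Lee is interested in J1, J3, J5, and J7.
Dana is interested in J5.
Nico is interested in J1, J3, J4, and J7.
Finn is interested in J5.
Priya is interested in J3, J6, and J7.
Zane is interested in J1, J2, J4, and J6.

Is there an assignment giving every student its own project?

No

The set {Dana, Finn} has only 1 neighbour ({J5}), so by Hall's theorem at most 6 of the 7 students can be matched.
Hence no matching covers every student.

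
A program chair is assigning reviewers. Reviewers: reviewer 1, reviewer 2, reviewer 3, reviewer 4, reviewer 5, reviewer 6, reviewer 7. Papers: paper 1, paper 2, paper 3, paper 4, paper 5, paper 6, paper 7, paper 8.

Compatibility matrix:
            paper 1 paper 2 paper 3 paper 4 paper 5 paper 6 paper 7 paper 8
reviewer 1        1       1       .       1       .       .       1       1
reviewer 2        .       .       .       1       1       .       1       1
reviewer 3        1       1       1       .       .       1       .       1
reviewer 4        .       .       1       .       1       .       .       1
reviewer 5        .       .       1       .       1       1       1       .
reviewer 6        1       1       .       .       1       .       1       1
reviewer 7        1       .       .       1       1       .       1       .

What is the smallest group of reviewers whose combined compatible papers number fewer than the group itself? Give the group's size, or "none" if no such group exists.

A matching saturating every reviewer exists, for instance reviewer 1→paper 2, reviewer 2→paper 4, reviewer 3→paper 3, reviewer 4→paper 8, reviewer 5→paper 6, reviewer 6→paper 5, reviewer 7→paper 7.
By Hall's marriage theorem, this means |N(S)| ≥ |S| for every subset S, so no violating subset exists.

none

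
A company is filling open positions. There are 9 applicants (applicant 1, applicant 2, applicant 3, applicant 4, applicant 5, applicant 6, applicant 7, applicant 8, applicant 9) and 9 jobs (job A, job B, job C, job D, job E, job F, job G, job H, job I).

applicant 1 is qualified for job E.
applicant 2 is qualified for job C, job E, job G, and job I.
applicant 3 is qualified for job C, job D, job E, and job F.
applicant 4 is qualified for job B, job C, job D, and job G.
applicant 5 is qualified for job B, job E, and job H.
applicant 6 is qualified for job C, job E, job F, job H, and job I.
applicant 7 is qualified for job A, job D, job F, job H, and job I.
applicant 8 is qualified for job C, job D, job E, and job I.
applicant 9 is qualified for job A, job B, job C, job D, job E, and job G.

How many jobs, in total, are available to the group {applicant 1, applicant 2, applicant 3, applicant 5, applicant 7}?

9

The union of neighbours of {applicant 1, applicant 2, applicant 3, applicant 5, applicant 7} is {job A, job B, job C, job D, job E, job F, job G, job H, job I}, which has 9 elements.
Since |N(S)| = 9 ≥ |S| = 5, Hall's condition holds for this subset.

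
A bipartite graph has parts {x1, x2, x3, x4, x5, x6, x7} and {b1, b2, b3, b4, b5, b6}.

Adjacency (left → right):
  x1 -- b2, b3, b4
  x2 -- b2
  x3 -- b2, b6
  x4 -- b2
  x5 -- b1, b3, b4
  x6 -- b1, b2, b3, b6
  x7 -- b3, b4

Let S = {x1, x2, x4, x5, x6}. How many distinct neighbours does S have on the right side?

The union of neighbours of {x1, x2, x4, x5, x6} is {b1, b2, b3, b4, b6}, which has 5 elements.
Since |N(S)| = 5 ≥ |S| = 5, Hall's condition holds for this subset.

5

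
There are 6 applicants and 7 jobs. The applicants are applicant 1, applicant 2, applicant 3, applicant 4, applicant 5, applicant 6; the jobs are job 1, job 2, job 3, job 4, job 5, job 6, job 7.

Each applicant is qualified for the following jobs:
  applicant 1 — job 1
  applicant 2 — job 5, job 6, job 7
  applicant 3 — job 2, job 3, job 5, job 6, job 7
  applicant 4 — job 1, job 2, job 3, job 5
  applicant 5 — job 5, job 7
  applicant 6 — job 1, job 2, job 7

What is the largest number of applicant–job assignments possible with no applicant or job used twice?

6

For example, pair applicant 1–job 1, applicant 2–job 6, applicant 3–job 3, applicant 4–job 5, applicant 5–job 7, applicant 6–job 2.
All 6 applicants are matched, so no larger matching exists.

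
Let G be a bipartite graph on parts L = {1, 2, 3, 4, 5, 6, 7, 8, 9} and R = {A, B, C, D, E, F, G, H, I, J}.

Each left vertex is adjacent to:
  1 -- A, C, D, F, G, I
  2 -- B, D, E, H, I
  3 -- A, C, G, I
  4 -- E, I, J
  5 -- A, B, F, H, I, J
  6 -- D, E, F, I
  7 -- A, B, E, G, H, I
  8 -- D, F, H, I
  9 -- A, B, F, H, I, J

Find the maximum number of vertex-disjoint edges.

For example, pair 1→G, 2→H, 3→C, 4→I, 5→A, 6→D, 7→E, 8→F, 9→J.
This saturates every left vertex, so 9 is the maximum.

9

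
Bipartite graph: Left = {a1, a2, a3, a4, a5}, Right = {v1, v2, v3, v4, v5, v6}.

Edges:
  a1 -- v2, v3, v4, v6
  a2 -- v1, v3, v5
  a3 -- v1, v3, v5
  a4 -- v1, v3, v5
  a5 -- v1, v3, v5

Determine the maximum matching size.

A valid assignment of size 4: a1-v2, a2-v5, a3-v3, a4-v1.
The set {a2, a3, a4, a5} has only 3 neighbours ({v1, v3, v5}), so by Hall's theorem at most 4 of the 5 left vertices can be matched.

4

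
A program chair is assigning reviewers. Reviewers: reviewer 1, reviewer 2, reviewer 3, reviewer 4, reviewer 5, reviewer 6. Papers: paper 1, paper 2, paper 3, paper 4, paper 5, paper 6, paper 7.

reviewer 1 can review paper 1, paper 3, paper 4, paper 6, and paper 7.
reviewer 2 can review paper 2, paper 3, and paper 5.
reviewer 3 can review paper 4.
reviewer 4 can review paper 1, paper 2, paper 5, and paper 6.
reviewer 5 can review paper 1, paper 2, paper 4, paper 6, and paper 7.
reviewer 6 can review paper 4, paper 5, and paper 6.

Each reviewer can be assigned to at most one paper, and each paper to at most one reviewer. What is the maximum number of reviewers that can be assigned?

For example, pair reviewer 1-paper 3, reviewer 2-paper 2, reviewer 3-paper 4, reviewer 4-paper 1, reviewer 5-paper 7, reviewer 6-paper 6.
All 6 reviewers are matched, so no larger matching exists.

6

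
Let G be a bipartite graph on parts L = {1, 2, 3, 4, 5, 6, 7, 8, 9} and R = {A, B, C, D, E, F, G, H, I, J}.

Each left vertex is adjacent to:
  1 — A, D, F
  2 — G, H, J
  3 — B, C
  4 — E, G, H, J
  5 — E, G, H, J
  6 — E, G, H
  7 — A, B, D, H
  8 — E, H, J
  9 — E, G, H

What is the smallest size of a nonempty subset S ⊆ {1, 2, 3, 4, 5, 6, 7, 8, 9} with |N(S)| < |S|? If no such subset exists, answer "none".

5

Take S = {2, 4, 5, 6, 8}. Its neighbourhood is {E, G, H, J}, so |N(S)| = 4 < |S| = 5.
Every subset of size less than 5 has at least as many neighbours as members, so 5 is the minimum.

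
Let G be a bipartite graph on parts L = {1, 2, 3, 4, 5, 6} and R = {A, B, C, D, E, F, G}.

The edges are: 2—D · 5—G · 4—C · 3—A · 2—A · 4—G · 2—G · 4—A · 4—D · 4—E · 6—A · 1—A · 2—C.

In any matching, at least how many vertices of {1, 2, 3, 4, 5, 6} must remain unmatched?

2

For example, pair 1–A, 2–C, 4–E, 5–G.
The set {1, 3, 6} has only 1 neighbour ({A}), so by Hall's theorem at most 4 of the 6 left vertices can be matched.
That matches 4 of the 6, leaving 2 unmatched; no matching can do better.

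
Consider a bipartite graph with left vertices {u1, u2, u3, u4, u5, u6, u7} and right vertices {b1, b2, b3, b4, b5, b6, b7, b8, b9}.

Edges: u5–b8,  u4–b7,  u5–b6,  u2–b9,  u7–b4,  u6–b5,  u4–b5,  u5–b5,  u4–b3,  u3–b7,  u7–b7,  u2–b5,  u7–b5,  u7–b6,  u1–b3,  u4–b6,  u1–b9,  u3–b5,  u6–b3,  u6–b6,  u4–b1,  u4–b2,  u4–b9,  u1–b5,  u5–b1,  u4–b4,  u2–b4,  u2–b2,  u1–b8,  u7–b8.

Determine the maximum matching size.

7

A valid assignment of size 7: u1→b3, u2→b4, u3→b5, u4→b1, u5→b8, u6→b6, u7→b7.
This saturates every left vertex, so 7 is the maximum.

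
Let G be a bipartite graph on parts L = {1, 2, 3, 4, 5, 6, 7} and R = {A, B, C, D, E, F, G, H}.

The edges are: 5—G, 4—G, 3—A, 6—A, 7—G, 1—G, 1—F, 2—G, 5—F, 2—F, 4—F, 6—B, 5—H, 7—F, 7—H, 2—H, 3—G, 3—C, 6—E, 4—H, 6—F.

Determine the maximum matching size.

5

A valid assignment of size 5: 1–G, 2–H, 3–C, 4–F, 6–B.
The set {1, 2, 4, 5, 7} has only 3 neighbours ({F, G, H}), so by Hall's theorem at most 5 of the 7 left vertices can be matched.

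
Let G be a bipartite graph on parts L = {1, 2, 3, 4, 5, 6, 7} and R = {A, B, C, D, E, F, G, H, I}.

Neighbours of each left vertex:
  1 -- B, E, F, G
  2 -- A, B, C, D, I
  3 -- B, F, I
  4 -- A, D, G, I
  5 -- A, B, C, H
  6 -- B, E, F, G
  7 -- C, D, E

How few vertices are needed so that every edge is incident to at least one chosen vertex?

A maximum matching has 7 edges (e.g. 1–B, 2–A, 3–F, 4–I, 5–C, 6–G, 7–E).
By König's theorem the minimum vertex cover has the same size. One such cover is {1, 2, 3, 4, 5, 6, 7}.

7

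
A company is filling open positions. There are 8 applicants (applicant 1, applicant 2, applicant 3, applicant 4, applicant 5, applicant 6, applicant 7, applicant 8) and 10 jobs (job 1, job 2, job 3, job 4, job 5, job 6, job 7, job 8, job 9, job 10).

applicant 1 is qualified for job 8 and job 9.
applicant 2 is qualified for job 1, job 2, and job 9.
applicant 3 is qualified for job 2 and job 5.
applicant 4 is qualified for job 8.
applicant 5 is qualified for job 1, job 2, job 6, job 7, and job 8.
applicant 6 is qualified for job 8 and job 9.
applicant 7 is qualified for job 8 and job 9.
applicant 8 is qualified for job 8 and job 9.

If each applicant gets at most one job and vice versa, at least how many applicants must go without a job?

3

For example, pair applicant 1–job 9, applicant 2–job 1, applicant 3–job 2, applicant 4–job 8, applicant 5–job 7.
The set {applicant 1, applicant 4, applicant 6, applicant 7, applicant 8} has only 2 neighbours ({job 8, job 9}), so by Hall's theorem at most 5 of the 8 applicants can be matched.
That matches 5 of the 8, leaving 3 unmatched; no matching can do better.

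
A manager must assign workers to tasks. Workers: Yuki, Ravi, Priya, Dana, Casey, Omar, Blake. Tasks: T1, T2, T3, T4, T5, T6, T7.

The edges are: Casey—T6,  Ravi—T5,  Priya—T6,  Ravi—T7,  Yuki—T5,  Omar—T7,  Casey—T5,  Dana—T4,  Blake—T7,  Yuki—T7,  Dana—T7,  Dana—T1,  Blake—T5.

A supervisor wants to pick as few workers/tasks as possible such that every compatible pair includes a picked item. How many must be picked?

The 4 edges Yuki–T5, Ravi–T7, Priya–T6, Dana–T1 form a matching, so any vertex cover needs at least 4 vertices (one per matched edge).
Conversely {Dana, T5, T6, T7} meets every edge and has exactly 4 vertices, so 4 is optimal.

4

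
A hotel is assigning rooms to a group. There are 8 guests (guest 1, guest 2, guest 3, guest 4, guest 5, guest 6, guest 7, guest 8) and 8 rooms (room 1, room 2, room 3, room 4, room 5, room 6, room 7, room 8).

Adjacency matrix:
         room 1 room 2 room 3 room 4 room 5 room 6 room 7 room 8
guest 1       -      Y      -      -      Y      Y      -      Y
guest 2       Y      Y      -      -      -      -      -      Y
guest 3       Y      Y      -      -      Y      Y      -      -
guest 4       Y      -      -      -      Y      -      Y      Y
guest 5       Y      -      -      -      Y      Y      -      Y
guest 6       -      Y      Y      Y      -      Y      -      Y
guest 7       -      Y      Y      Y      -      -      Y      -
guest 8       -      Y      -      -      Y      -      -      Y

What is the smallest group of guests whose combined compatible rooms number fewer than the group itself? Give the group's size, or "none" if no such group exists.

A matching saturating every guest exists, for instance guest 1→room 2, guest 2→room 1, guest 3→room 5, guest 4→room 7, guest 5→room 6, guest 6→room 4, guest 7→room 3, guest 8→room 8.
By Hall's marriage theorem, this means |N(S)| ≥ |S| for every subset S, so no violating subset exists.

none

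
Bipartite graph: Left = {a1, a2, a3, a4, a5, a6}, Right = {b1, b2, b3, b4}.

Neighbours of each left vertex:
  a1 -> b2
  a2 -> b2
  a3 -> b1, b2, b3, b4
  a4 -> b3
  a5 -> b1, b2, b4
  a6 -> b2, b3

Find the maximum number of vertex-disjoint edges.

A valid assignment of size 4: a1→b2, a3→b1, a4→b3, a5→b4.
The set {a1, a2, a4, a6} has only 2 neighbours ({b2, b3}), so by Hall's theorem at most 4 of the 6 left vertices can be matched.

4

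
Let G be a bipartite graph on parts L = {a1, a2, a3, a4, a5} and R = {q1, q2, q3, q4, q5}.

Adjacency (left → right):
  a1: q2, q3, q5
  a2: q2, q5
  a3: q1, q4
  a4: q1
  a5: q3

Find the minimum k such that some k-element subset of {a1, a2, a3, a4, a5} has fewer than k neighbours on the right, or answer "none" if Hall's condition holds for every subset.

A matching saturating every left vertex exists, for instance a1→q5, a2→q2, a3→q4, a4→q1, a5→q3.
By Hall's marriage theorem, this means |N(S)| ≥ |S| for every subset S, so no violating subset exists.

none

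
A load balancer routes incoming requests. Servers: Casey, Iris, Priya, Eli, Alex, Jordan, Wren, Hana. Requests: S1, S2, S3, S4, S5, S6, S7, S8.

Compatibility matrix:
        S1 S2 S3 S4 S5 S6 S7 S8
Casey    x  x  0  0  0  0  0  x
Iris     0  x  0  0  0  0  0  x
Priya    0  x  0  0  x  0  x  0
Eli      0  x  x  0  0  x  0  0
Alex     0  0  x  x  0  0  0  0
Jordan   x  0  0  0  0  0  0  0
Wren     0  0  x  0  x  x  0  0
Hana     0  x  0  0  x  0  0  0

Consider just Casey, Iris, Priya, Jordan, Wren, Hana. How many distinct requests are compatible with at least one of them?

7

The union of neighbours of {Casey, Iris, Priya, Jordan, Wren, Hana} is {S1, S2, S3, S5, S6, S7, S8}, which has 7 elements.
Since |N(S)| = 7 ≥ |S| = 6, Hall's condition holds for this subset.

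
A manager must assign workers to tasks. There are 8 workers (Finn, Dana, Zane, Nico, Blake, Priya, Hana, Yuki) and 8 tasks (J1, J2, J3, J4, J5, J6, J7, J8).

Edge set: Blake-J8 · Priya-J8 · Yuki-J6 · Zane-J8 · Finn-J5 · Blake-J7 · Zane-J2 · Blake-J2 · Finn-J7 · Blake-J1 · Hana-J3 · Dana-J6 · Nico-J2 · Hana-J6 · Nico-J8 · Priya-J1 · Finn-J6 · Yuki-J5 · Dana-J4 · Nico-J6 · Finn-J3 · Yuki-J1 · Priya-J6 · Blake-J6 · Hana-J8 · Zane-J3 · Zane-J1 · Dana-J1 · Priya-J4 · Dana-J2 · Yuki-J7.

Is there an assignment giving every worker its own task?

Yes

A valid assignment of size 8: Finn→J5, Dana→J2, Zane→J1, Nico→J8, Blake→J7, Priya→J4, Hana→J3, Yuki→J6.
Every worker is matched, so this is a perfect matching.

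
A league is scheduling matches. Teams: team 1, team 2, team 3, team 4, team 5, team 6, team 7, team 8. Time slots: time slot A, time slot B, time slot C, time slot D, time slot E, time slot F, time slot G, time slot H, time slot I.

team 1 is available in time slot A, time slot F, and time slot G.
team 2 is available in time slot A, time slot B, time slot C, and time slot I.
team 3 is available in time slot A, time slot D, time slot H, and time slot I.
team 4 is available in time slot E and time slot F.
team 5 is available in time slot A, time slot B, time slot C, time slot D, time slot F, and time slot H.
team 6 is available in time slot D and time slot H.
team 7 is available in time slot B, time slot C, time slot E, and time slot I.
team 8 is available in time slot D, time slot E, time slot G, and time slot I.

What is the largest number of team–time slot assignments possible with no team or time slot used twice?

A valid assignment of size 8: team 1-time slot F, team 2-time slot B, team 3-time slot D, team 4-time slot E, team 5-time slot C, team 6-time slot H, team 7-time slot I, team 8-time slot G.
All 8 teams are matched, so no larger matching exists.

8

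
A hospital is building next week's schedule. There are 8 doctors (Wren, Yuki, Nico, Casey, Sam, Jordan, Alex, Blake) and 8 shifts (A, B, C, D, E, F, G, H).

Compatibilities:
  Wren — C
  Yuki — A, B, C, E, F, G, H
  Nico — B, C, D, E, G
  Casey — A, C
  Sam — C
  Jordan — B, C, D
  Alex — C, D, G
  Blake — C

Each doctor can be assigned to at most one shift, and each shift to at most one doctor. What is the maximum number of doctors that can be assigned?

One maximum matching: Wren–C, Yuki–E, Nico–B, Casey–A, Jordan–D, Alex–G.
The set {Wren, Sam, Blake} has only 1 neighbour ({C}), so by Hall's theorem at most 6 of the 8 doctors can be matched.

6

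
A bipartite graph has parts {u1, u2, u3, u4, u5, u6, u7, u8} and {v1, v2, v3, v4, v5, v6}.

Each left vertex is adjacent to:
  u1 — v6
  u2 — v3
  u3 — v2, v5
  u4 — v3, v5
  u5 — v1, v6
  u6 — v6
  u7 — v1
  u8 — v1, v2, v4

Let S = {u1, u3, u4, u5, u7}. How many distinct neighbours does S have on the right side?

The union of neighbours of {u1, u3, u4, u5, u7} is {v1, v2, v3, v5, v6}, which has 5 elements.
Since |N(S)| = 5 ≥ |S| = 5, Hall's condition holds for this subset.

5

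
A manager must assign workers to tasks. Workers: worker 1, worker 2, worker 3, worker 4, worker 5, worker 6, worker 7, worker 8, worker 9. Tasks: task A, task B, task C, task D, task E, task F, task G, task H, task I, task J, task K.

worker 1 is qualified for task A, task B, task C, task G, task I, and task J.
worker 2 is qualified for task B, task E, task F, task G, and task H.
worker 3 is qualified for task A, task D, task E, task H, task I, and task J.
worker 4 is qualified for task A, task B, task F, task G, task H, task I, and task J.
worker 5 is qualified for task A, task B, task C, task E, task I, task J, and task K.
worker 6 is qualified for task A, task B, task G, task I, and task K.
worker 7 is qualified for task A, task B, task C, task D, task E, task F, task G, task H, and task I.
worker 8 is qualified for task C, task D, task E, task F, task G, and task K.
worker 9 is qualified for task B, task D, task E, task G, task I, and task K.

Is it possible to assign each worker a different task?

Yes

For example, pair worker 1-task I, worker 2-task E, worker 3-task H, worker 4-task F, worker 5-task K, worker 6-task G, worker 7-task A, worker 8-task C, worker 9-task D.
Every worker is matched, so this matching saturates all of them.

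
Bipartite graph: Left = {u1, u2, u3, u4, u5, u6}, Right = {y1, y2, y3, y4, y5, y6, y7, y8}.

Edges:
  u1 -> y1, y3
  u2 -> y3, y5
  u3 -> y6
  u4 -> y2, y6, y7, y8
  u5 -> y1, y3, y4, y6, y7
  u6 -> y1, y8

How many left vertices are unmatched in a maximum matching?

0

A valid assignment of size 6: u1→y3, u2→y5, u3→y6, u4→y8, u5→y7, u6→y1.
This saturates every left vertex, so 6 is the maximum.
That matches 6 of the 6, leaving 0 unmatched; no matching can do better.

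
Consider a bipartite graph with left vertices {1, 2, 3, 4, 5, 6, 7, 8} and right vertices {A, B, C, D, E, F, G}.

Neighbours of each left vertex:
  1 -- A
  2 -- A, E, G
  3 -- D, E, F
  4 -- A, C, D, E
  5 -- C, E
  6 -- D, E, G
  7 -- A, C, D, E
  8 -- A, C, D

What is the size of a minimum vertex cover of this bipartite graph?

A maximum matching has 6 edges (e.g. 1–A, 2–G, 3–F, 4–D, 5–C, 6–E).
By König's theorem the minimum vertex cover has the same size. One such cover is {3, A, C, D, E, G}.

6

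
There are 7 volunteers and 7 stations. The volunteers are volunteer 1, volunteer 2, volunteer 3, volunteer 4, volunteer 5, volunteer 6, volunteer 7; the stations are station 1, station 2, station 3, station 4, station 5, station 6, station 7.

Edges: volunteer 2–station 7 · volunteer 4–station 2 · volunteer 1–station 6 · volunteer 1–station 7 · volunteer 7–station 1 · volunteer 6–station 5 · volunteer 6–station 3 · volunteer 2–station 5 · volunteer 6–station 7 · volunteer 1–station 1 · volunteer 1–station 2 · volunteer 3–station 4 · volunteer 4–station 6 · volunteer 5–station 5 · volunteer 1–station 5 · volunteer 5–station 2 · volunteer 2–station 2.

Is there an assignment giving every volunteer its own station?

Yes

For example, pair volunteer 1-station 7, volunteer 2-station 5, volunteer 3-station 4, volunteer 4-station 6, volunteer 5-station 2, volunteer 6-station 3, volunteer 7-station 1.
Every volunteer is matched, so this is a perfect matching.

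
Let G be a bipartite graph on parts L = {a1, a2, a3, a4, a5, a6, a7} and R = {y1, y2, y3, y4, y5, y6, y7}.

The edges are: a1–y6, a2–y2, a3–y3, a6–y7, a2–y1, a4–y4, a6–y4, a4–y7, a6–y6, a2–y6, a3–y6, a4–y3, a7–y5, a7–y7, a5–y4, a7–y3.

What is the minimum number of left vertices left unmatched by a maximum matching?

For example, pair a1-y6, a2-y1, a3-y3, a4-y7, a5-y4, a7-y5.
The set {a1, a3, a4, a5, a6} has only 4 neighbours ({y3, y4, y6, y7}), so by Hall's theorem at most 6 of the 7 left vertices can be matched.
That matches 6 of the 7, leaving 1 unmatched; no matching can do better.

1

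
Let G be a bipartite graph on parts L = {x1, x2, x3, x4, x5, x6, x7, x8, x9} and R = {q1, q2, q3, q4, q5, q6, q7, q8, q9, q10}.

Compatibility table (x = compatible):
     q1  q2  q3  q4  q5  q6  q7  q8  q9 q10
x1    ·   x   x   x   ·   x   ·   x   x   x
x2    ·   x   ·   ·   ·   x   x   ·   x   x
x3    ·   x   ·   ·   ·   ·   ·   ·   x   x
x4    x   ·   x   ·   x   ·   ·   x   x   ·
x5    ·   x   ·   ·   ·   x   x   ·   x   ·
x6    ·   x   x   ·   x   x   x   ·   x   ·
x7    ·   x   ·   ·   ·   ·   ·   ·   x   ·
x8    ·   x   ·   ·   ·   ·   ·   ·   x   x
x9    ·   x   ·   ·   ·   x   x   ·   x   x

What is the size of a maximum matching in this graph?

One maximum matching: x1–q4, x2–q6, x3–q10, x4–q1, x5–q7, x6–q3, x7–q9, x8–q2.
The set {x2, x3, x5, x7, x8, x9} has only 5 neighbours ({q10, q2, q6, q7, q9}), so by Hall's theorem at most 8 of the 9 left vertices can be matched.

8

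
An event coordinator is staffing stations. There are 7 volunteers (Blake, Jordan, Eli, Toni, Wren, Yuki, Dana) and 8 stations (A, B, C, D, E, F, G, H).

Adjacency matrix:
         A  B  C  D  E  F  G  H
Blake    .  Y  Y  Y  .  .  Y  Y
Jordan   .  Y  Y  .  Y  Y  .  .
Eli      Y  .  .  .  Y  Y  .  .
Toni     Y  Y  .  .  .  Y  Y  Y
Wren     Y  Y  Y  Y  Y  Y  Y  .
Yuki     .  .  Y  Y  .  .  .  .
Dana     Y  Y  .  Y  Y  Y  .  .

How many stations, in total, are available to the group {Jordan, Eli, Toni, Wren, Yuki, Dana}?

8

The union of neighbours of {Jordan, Eli, Toni, Wren, Yuki, Dana} is {A, B, C, D, E, F, G, H}, which has 8 elements.
Since |N(S)| = 8 ≥ |S| = 6, Hall's condition holds for this subset.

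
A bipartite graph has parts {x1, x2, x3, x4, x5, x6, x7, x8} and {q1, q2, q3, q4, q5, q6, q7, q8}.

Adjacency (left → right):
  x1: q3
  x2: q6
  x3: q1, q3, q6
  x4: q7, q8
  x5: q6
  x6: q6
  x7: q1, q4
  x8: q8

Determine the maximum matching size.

A valid assignment of size 6: x1–q3, x2–q6, x3–q1, x4–q7, x7–q4, x8–q8.
The set {x2, x5, x6} has only 1 neighbour ({q6}), so by Hall's theorem at most 6 of the 8 left vertices can be matched.

6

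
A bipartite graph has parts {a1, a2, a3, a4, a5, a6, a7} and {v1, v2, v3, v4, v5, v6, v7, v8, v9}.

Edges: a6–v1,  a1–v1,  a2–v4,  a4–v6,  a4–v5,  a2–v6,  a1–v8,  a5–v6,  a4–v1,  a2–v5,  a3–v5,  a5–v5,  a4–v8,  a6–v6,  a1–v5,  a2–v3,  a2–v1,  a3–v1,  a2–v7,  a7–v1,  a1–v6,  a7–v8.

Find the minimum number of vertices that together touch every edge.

5

The 5 edges a1–v8, a2–v3, a3–v5, a4–v1, a5–v6 form a matching, so any vertex cover needs at least 5 vertices (one per matched edge).
Conversely {a2, v1, v5, v6, v8} meets every edge and has exactly 5 vertices, so 5 is optimal.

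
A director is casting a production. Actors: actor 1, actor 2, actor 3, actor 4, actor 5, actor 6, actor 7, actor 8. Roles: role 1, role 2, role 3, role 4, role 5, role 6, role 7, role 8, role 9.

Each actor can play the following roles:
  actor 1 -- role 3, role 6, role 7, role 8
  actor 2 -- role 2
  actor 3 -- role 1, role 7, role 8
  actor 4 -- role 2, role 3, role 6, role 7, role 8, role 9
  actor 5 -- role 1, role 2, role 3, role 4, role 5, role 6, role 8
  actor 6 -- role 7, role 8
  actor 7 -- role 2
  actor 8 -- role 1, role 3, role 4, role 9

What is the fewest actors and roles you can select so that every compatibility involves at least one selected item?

7

A maximum matching has 7 edges (e.g. actor 1–role 8, actor 2–role 2, actor 3–role 1, actor 4–role 9, actor 5–role 5, actor 6–role 7, actor 8–role 3).
By König's theorem the minimum vertex cover has the same size. One such cover is {actor 1, actor 3, actor 4, actor 5, actor 6, actor 8, role 2}.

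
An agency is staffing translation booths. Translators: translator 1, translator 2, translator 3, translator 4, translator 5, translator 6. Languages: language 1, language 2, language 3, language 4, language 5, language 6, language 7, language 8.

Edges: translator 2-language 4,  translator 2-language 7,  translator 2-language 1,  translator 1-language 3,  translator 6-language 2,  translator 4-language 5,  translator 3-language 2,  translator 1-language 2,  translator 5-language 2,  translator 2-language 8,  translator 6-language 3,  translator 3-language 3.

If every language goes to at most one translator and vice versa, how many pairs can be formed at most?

For example, pair translator 1→language 3, translator 2→language 7, translator 3→language 2, translator 4→language 5.
The set {translator 1, translator 3, translator 5, translator 6} has only 2 neighbours ({language 2, language 3}), so by Hall's theorem at most 4 of the 6 translators can be matched.

4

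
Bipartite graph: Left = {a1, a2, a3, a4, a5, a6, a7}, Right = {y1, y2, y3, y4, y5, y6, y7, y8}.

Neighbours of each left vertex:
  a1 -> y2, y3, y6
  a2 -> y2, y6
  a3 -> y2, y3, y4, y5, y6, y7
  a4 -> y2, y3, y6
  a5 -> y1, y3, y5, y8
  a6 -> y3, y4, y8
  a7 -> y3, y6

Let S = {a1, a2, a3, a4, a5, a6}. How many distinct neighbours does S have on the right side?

The union of neighbours of {a1, a2, a3, a4, a5, a6} is {y1, y2, y3, y4, y5, y6, y7, y8}, which has 8 elements.
Since |N(S)| = 8 ≥ |S| = 6, Hall's condition holds for this subset.

8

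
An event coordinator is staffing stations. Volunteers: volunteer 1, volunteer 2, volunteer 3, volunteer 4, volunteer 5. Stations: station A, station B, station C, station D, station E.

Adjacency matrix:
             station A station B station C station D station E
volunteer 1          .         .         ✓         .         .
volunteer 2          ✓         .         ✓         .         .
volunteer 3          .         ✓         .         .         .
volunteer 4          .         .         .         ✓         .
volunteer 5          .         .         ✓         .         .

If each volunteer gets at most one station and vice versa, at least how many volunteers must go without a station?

For example, pair volunteer 1→station C, volunteer 2→station A, volunteer 3→station B, volunteer 4→station D.
The set {volunteer 1, volunteer 5} has only 1 neighbour ({station C}), so by Hall's theorem at most 4 of the 5 volunteers can be matched.
That matches 4 of the 5, leaving 1 unmatched; no matching can do better.

1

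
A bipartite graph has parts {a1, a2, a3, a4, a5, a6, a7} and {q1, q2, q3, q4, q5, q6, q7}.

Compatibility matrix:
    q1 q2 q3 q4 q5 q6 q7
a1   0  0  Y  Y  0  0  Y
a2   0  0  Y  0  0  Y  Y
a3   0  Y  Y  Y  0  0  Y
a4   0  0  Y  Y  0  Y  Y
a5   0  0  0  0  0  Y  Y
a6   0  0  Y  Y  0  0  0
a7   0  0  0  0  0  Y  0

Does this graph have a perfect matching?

No

The set {a1, a2, a4, a5, a6, a7} has only 4 neighbours ({q3, q4, q6, q7}), so by Hall's theorem at most 5 of the 7 left vertices can be matched.
Hence no matching covers every left vertex.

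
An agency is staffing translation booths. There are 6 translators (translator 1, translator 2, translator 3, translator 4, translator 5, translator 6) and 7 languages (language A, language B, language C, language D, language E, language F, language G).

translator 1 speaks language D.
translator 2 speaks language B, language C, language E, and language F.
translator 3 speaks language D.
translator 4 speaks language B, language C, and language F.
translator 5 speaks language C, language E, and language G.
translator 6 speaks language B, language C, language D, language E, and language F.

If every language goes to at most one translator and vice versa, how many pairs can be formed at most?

A valid assignment of size 5: translator 1-language D, translator 2-language E, translator 4-language B, translator 5-language G, translator 6-language F.
The set {translator 1, translator 3} has only 1 neighbour ({language D}), so by Hall's theorem at most 5 of the 6 translators can be matched.

5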